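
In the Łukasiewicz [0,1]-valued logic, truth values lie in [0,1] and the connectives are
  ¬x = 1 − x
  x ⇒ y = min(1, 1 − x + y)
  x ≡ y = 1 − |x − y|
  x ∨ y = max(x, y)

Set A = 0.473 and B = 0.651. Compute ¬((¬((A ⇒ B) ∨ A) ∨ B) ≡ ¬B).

0.302

A ⇒ B = min(1, 1 − 0.473 + 0.651) = min(1, 1.178) = 1.000
(A ⇒ B) ∨ A = max(1.000, 0.473) = 1.000
¬((A ⇒ B) ∨ A) = 1 − 1.000 = 0.000
¬((A ⇒ B) ∨ A) ∨ B = max(0.000, 0.651) = 0.651
¬B = 1 − 0.651 = 0.349
(¬((A ⇒ B) ∨ A) ∨ B) ≡ ¬B = 1 − |0.651 − 0.349| = 1 − 0.302 = 0.698
¬((¬((A ⇒ B) ∨ A) ∨ B) ≡ ¬B) = 1 − 0.698 = 0.302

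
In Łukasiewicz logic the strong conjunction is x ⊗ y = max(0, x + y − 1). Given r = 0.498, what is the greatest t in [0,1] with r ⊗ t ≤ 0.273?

The residuum of the Łukasiewicz t-norm gives the supremum: min(1, 1 − 0.498 + 0.273).
1 − 0.498 + 0.273 = 0.775, so t = min(1, 0.775) = 0.775.
Check: 0.498 ⊗ 0.775 = max(0, 0.273) = 0.273 ≤ 0.273.

0.775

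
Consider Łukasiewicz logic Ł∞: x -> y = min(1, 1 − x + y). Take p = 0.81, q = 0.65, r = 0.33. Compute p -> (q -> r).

0.87

q -> r = min(1, 1 − 0.65 + 0.33) = min(1, 0.68) = 0.68
p -> (q -> r) = min(1, 1 − 0.81 + 0.68) = min(1, 0.87) = 0.87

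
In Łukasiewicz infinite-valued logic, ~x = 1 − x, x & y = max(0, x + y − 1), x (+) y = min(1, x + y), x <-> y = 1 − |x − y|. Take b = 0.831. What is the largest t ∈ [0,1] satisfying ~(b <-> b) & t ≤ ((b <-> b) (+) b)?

b <-> b = 1 − |0.831 − 0.831| = 1 − 0.000 = 1.000
~(b <-> b) = 1 − 1.000 = 0.000
So the left factor is ~(b <-> b) = 0.000.
(b <-> b) (+) b = min(1, 1.000 + 0.831) = min(1, 1.831) = 1.000
So the right-hand bound is (b <-> b) (+) b = 1.000.
The residuum of the Łukasiewicz t-norm gives the supremum: min(1, 1 − 0.000 + 1.000).
1 − 0.000 + 1.000 = 2.000, so t = min(1, 2.000) = 1.000.
Check: 0.000 & 1.000 = max(0, 0.000) = 0.000 ≤ 1.000.

1.000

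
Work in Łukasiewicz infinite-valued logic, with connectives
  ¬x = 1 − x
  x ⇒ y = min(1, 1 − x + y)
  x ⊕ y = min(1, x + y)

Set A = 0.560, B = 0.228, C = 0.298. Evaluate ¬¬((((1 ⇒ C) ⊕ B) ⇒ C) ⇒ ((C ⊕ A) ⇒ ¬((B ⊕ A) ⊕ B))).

1 ⇒ C = min(1, 1 − 1.000 + 0.298) = min(1, 0.298) = 0.298
(1 ⇒ C) ⊕ B = min(1, 0.298 + 0.228) = min(1, 0.526) = 0.526
((1 ⇒ C) ⊕ B) ⇒ C = min(1, 1 − 0.526 + 0.298) = min(1, 0.772) = 0.772
C ⊕ A = min(1, 0.298 + 0.560) = min(1, 0.858) = 0.858
B ⊕ A = min(1, 0.228 + 0.560) = min(1, 0.788) = 0.788
(B ⊕ A) ⊕ B = min(1, 0.788 + 0.228) = min(1, 1.016) = 1.000
¬((B ⊕ A) ⊕ B) = 1 − 1.000 = 0.000
(C ⊕ A) ⇒ ¬((B ⊕ A) ⊕ B) = min(1, 1 − 0.858 + 0.000) = min(1, 0.142) = 0.142
(((1 ⇒ C) ⊕ B) ⇒ C) ⇒ ((C ⊕ A) ⇒ ¬((B ⊕ A) ⊕ B)) = min(1, 1 − 0.772 + 0.142) = min(1, 0.370) = 0.370
¬((((1 ⇒ C) ⊕ B) ⇒ C) ⇒ ((C ⊕ A) ⇒ ¬((B ⊕ A) ⊕ B))) = 1 − 0.370 = 0.630
¬¬((((1 ⇒ C) ⊕ B) ⇒ C) ⇒ ((C ⊕ A) ⇒ ¬((B ⊕ A) ⊕ B))) = 1 − 0.630 = 0.370

0.370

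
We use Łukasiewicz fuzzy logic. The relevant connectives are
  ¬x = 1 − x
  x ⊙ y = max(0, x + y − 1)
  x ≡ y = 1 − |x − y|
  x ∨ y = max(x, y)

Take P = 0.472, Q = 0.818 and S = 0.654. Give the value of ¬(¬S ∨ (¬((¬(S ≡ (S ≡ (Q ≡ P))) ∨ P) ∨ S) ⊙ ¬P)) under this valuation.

0.654

¬S = 1 − 0.654 = 0.346
Q ≡ P = 1 − |0.818 − 0.472| = 1 − 0.346 = 0.654
S ≡ (Q ≡ P) = 1 − |0.654 − 0.654| = 1 − 0.000 = 1.000
S ≡ (S ≡ (Q ≡ P)) = 1 − |0.654 − 1.000| = 1 − 0.346 = 0.654
¬(S ≡ (S ≡ (Q ≡ P))) = 1 − 0.654 = 0.346
¬(S ≡ (S ≡ (Q ≡ P))) ∨ P = max(0.346, 0.472) = 0.472
(¬(S ≡ (S ≡ (Q ≡ P))) ∨ P) ∨ S = max(0.472, 0.654) = 0.654
¬((¬(S ≡ (S ≡ (Q ≡ P))) ∨ P) ∨ S) = 1 − 0.654 = 0.346
¬P = 1 − 0.472 = 0.528
¬((¬(S ≡ (S ≡ (Q ≡ P))) ∨ P) ∨ S) ⊙ ¬P = max(0, 0.346 + 0.528 − 1) = max(0, -0.126) = 0.000
¬S ∨ (¬((¬(S ≡ (S ≡ (Q ≡ P))) ∨ P) ∨ S) ⊙ ¬P) = max(0.346, 0.000) = 0.346
¬(¬S ∨ (¬((¬(S ≡ (S ≡ (Q ≡ P))) ∨ P) ∨ S) ⊙ ¬P)) = 1 − 0.346 = 0.654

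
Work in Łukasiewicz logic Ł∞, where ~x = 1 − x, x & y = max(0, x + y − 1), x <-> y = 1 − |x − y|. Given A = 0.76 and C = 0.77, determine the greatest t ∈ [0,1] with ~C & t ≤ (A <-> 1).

1.00

~C = 1 − 0.77 = 0.23
So the left factor is ~C = 0.23.
A <-> 1 = 1 − |0.76 − 1.00| = 1 − 0.24 = 0.76
So the right-hand bound is A <-> 1 = 0.76.
The residuum of the Łukasiewicz t-norm gives the supremum: min(1, 1 − 0.23 + 0.76).
1 − 0.23 + 0.76 = 1.53, so t = min(1, 1.53) = 1.00.
Check: 0.23 & 1.00 = max(0, 0.23) = 0.23 ≤ 0.76.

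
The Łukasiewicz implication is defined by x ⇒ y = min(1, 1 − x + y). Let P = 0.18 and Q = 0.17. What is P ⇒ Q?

0.99

P ⇒ Q = min(1, 1 − 0.18 + 0.17) = min(1, 0.99) = 0.99
For comparison, the Gödel implication (1 if x ≤ y else y) would give 0.17.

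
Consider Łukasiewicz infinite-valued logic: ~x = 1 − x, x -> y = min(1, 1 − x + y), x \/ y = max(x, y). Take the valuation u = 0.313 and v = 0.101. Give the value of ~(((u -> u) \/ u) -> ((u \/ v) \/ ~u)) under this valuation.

0.313

u -> u = min(1, 1 − 0.313 + 0.313) = min(1, 1.000) = 1.000
(u -> u) \/ u = max(1.000, 0.313) = 1.000
u \/ v = max(0.313, 0.101) = 0.313
~u = 1 − 0.313 = 0.687
(u \/ v) \/ ~u = max(0.313, 0.687) = 0.687
((u -> u) \/ u) -> ((u \/ v) \/ ~u) = min(1, 1 − 1.000 + 0.687) = min(1, 0.687) = 0.687
~(((u -> u) \/ u) -> ((u \/ v) \/ ~u)) = 1 − 0.687 = 0.313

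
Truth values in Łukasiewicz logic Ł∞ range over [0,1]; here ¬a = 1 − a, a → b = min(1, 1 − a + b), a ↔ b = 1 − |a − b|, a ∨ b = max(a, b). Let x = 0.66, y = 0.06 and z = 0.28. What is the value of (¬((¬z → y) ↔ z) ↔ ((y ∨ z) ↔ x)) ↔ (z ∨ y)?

0.84

¬z = 1 − 0.28 = 0.72
¬z → y = min(1, 1 − 0.72 + 0.06) = min(1, 0.34) = 0.34
(¬z → y) ↔ z = 1 − |0.34 − 0.28| = 1 − 0.06 = 0.94
¬((¬z → y) ↔ z) = 1 − 0.94 = 0.06
y ∨ z = max(0.06, 0.28) = 0.28
(y ∨ z) ↔ x = 1 − |0.28 − 0.66| = 1 − 0.38 = 0.62
¬((¬z → y) ↔ z) ↔ ((y ∨ z) ↔ x) = 1 − |0.06 − 0.62| = 1 − 0.56 = 0.44
z ∨ y = max(0.28, 0.06) = 0.28
(¬((¬z → y) ↔ z) ↔ ((y ∨ z) ↔ x)) ↔ (z ∨ y) = 1 − |0.44 − 0.28| = 1 − 0.16 = 0.84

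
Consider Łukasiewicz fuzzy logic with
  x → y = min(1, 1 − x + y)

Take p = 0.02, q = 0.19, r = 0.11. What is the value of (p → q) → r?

0.11

p → q = min(1, 1 − 0.02 + 0.19) = min(1, 1.17) = 1.00
(p → q) → r = min(1, 1 − 1.00 + 0.11) = min(1, 0.11) = 0.11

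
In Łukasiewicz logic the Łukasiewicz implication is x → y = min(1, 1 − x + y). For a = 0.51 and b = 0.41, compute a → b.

0.90

a → b = min(1, 1 − 0.51 + 0.41) = min(1, 0.90) = 0.90
For comparison, the Gödel implication (1 if x ≤ y else y) would give 0.41.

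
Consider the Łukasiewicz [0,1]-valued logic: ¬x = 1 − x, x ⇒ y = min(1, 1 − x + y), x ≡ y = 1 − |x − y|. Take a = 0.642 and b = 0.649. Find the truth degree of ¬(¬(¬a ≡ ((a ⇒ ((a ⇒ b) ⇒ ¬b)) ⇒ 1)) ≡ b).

0.007

¬a = 1 − 0.642 = 0.358
a ⇒ b = min(1, 1 − 0.642 + 0.649) = min(1, 1.007) = 1.000
¬b = 1 − 0.649 = 0.351
(a ⇒ b) ⇒ ¬b = min(1, 1 − 1.000 + 0.351) = min(1, 0.351) = 0.351
a ⇒ ((a ⇒ b) ⇒ ¬b) = min(1, 1 − 0.642 + 0.351) = min(1, 0.709) = 0.709
(a ⇒ ((a ⇒ b) ⇒ ¬b)) ⇒ 1 = min(1, 1 − 0.709 + 1.000) = min(1, 1.291) = 1.000
¬a ≡ ((a ⇒ ((a ⇒ b) ⇒ ¬b)) ⇒ 1) = 1 − |0.358 − 1.000| = 1 − 0.642 = 0.358
¬(¬a ≡ ((a ⇒ ((a ⇒ b) ⇒ ¬b)) ⇒ 1)) = 1 − 0.358 = 0.642
¬(¬a ≡ ((a ⇒ ((a ⇒ b) ⇒ ¬b)) ⇒ 1)) ≡ b = 1 − |0.642 − 0.649| = 1 − 0.007 = 0.993
¬(¬(¬a ≡ ((a ⇒ ((a ⇒ b) ⇒ ¬b)) ⇒ 1)) ≡ b) = 1 − 0.993 = 0.007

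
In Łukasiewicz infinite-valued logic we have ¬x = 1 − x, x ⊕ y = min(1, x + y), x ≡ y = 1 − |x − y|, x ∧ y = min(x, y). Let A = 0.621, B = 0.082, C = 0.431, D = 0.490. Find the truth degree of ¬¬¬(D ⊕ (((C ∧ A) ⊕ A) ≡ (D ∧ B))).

0.428

C ∧ A = min(0.431, 0.621) = 0.431
(C ∧ A) ⊕ A = min(1, 0.431 + 0.621) = min(1, 1.052) = 1.000
D ∧ B = min(0.490, 0.082) = 0.082
((C ∧ A) ⊕ A) ≡ (D ∧ B) = 1 − |1.000 − 0.082| = 1 − 0.918 = 0.082
D ⊕ (((C ∧ A) ⊕ A) ≡ (D ∧ B)) = min(1, 0.490 + 0.082) = min(1, 0.572) = 0.572
¬(D ⊕ (((C ∧ A) ⊕ A) ≡ (D ∧ B))) = 1 − 0.572 = 0.428
¬¬(D ⊕ (((C ∧ A) ⊕ A) ≡ (D ∧ B))) = 1 − 0.428 = 0.572
¬¬¬(D ⊕ (((C ∧ A) ⊕ A) ≡ (D ∧ B))) = 1 − 0.572 = 0.428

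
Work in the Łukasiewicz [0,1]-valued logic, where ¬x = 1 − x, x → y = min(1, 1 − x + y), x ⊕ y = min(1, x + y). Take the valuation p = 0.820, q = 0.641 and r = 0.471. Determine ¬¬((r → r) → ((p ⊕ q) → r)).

r → r = min(1, 1 − 0.471 + 0.471) = min(1, 1.000) = 1.000
p ⊕ q = min(1, 0.820 + 0.641) = min(1, 1.461) = 1.000
(p ⊕ q) → r = min(1, 1 − 1.000 + 0.471) = min(1, 0.471) = 0.471
(r → r) → ((p ⊕ q) → r) = min(1, 1 − 1.000 + 0.471) = min(1, 0.471) = 0.471
¬((r → r) → ((p ⊕ q) → r)) = 1 − 0.471 = 0.529
¬¬((r → r) → ((p ⊕ q) → r)) = 1 − 0.529 = 0.471

0.471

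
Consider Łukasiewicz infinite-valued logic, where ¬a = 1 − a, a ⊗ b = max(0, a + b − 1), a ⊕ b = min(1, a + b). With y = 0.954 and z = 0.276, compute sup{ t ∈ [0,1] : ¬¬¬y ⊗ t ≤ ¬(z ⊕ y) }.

¬y = 1 − 0.954 = 0.046
¬¬y = 1 − 0.046 = 0.954
¬¬¬y = 1 − 0.954 = 0.046
So the left factor is ¬¬¬y = 0.046.
z ⊕ y = min(1, 0.276 + 0.954) = min(1, 1.230) = 1.000
¬(z ⊕ y) = 1 − 1.000 = 0.000
So the right-hand bound is ¬(z ⊕ y) = 0.000.
The residuum of the Łukasiewicz t-norm gives the supremum: min(1, 1 − 0.046 + 0.000).
1 − 0.046 + 0.000 = 0.954, so t = min(1, 0.954) = 0.954.
Check: 0.046 ⊗ 0.954 = max(0, 0.000) = 0.000 ≤ 0.000.

0.954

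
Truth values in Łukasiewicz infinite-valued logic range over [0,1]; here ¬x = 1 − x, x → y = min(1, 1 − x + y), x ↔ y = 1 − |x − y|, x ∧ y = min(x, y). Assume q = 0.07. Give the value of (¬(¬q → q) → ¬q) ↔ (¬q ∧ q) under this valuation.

0.07

¬q = 1 − 0.07 = 0.93
¬q → q = min(1, 1 − 0.93 + 0.07) = min(1, 0.14) = 0.14
¬(¬q → q) = 1 − 0.14 = 0.86
¬(¬q → q) → ¬q = min(1, 1 − 0.86 + 0.93) = min(1, 1.07) = 1.00
¬q ∧ q = min(0.93, 0.07) = 0.07
(¬(¬q → q) → ¬q) ↔ (¬q ∧ q) = 1 − |1.00 − 0.07| = 1 − 0.93 = 0.07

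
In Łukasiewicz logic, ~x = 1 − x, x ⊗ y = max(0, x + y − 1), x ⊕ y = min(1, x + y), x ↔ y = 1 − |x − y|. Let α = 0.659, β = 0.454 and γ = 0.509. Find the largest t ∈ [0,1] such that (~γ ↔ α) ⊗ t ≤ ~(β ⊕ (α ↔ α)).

~γ = 1 − 0.509 = 0.491
~γ ↔ α = 1 − |0.491 − 0.659| = 1 − 0.168 = 0.832
So the left factor is ~γ ↔ α = 0.832.
α ↔ α = 1 − |0.659 − 0.659| = 1 − 0.000 = 1.000
β ⊕ (α ↔ α) = min(1, 0.454 + 1.000) = min(1, 1.454) = 1.000
~(β ⊕ (α ↔ α)) = 1 − 1.000 = 0.000
So the right-hand bound is ~(β ⊕ (α ↔ α)) = 0.000.
The residuum of the Łukasiewicz t-norm gives the supremum: min(1, 1 − 0.832 + 0.000).
1 − 0.832 + 0.000 = 0.168, so t = min(1, 0.168) = 0.168.
Check: 0.832 ⊗ 0.168 = max(0, 0.000) = 0.000 ≤ 0.000.

0.168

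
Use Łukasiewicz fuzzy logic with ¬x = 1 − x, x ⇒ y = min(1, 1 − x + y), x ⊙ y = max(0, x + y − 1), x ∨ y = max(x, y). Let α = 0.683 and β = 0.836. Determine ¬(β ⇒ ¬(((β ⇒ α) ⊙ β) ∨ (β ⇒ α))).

β ⇒ α = min(1, 1 − 0.836 + 0.683) = min(1, 0.847) = 0.847
(β ⇒ α) ⊙ β = max(0, 0.847 + 0.836 − 1) = max(0, 0.683) = 0.683
((β ⇒ α) ⊙ β) ∨ (β ⇒ α) = max(0.683, 0.847) = 0.847
¬(((β ⇒ α) ⊙ β) ∨ (β ⇒ α)) = 1 − 0.847 = 0.153
β ⇒ ¬(((β ⇒ α) ⊙ β) ∨ (β ⇒ α)) = min(1, 1 − 0.836 + 0.153) = min(1, 0.317) = 0.317
¬(β ⇒ ¬(((β ⇒ α) ⊙ β) ∨ (β ⇒ α))) = 1 − 0.317 = 0.683

0.683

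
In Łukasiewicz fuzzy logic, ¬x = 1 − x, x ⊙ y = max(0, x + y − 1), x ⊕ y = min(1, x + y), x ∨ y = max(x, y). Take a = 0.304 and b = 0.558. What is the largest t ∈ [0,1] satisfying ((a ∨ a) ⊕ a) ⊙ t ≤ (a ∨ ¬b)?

0.834

a ∨ a = max(0.304, 0.304) = 0.304
(a ∨ a) ⊕ a = min(1, 0.304 + 0.304) = min(1, 0.608) = 0.608
So the left factor is (a ∨ a) ⊕ a = 0.608.
¬b = 1 − 0.558 = 0.442
a ∨ ¬b = max(0.304, 0.442) = 0.442
So the right-hand bound is a ∨ ¬b = 0.442.
The residuum of the Łukasiewicz t-norm gives the supremum: min(1, 1 − 0.608 + 0.442).
1 − 0.608 + 0.442 = 0.834, so t = min(1, 0.834) = 0.834.
Check: 0.608 ⊙ 0.834 = max(0, 0.442) = 0.442 ≤ 0.442.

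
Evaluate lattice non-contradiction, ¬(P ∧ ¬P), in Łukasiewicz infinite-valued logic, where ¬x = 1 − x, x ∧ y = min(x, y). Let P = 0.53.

¬P = 1 − 0.53 = 0.47
P ∧ ¬P = min(0.53, 0.47) = 0.47
¬(P ∧ ¬P) = 1 − 0.47 = 0.53
(The value 0.53 < 1 shows this instance is not satisfied; not a Ł∞-tautology — its value is 1 − min(a, 1−a).)

0.53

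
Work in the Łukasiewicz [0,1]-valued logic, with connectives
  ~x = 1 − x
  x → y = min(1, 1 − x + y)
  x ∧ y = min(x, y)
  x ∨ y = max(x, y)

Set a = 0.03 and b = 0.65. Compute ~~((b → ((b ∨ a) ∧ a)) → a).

0.65

b ∨ a = max(0.65, 0.03) = 0.65
(b ∨ a) ∧ a = min(0.65, 0.03) = 0.03
b → ((b ∨ a) ∧ a) = min(1, 1 − 0.65 + 0.03) = min(1, 0.38) = 0.38
(b → ((b ∨ a) ∧ a)) → a = min(1, 1 − 0.38 + 0.03) = min(1, 0.65) = 0.65
~((b → ((b ∨ a) ∧ a)) → a) = 1 − 0.65 = 0.35
~~((b → ((b ∨ a) ∧ a)) → a) = 1 − 0.35 = 0.65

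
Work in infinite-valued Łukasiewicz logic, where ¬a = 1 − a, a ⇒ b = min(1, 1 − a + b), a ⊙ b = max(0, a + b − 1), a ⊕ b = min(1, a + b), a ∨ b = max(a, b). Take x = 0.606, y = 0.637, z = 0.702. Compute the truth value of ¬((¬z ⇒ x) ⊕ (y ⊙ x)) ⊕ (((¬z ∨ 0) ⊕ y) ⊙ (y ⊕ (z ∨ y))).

0.935

¬z = 1 − 0.702 = 0.298
¬z ⇒ x = min(1, 1 − 0.298 + 0.606) = min(1, 1.308) = 1.000
y ⊙ x = max(0, 0.637 + 0.606 − 1) = max(0, 0.243) = 0.243
(¬z ⇒ x) ⊕ (y ⊙ x) = min(1, 1.000 + 0.243) = min(1, 1.243) = 1.000
¬((¬z ⇒ x) ⊕ (y ⊙ x)) = 1 − 1.000 = 0.000
¬z ∨ 0 = max(0.298, 0.000) = 0.298
(¬z ∨ 0) ⊕ y = min(1, 0.298 + 0.637) = min(1, 0.935) = 0.935
z ∨ y = max(0.702, 0.637) = 0.702
y ⊕ (z ∨ y) = min(1, 0.637 + 0.702) = min(1, 1.339) = 1.000
((¬z ∨ 0) ⊕ y) ⊙ (y ⊕ (z ∨ y)) = max(0, 0.935 + 1.000 − 1) = max(0, 0.935) = 0.935
¬((¬z ⇒ x) ⊕ (y ⊙ x)) ⊕ (((¬z ∨ 0) ⊕ y) ⊙ (y ⊕ (z ∨ y))) = min(1, 0.000 + 0.935) = min(1, 0.935) = 0.935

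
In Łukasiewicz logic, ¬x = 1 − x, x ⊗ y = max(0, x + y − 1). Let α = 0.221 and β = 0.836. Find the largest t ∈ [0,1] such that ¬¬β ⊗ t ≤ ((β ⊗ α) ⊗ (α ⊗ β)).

¬β = 1 − 0.836 = 0.164
¬¬β = 1 − 0.164 = 0.836
So the left factor is ¬¬β = 0.836.
β ⊗ α = max(0, 0.836 + 0.221 − 1) = max(0, 0.057) = 0.057
α ⊗ β = max(0, 0.221 + 0.836 − 1) = max(0, 0.057) = 0.057
(β ⊗ α) ⊗ (α ⊗ β) = max(0, 0.057 + 0.057 − 1) = max(0, -0.886) = 0.000
So the right-hand bound is (β ⊗ α) ⊗ (α ⊗ β) = 0.000.
The residuum of the Łukasiewicz t-norm gives the supremum: min(1, 1 − 0.836 + 0.000).
1 − 0.836 + 0.000 = 0.164, so t = min(1, 0.164) = 0.164.
Check: 0.836 ⊗ 0.164 = max(0, 0.000) = 0.000 ≤ 0.000.

0.164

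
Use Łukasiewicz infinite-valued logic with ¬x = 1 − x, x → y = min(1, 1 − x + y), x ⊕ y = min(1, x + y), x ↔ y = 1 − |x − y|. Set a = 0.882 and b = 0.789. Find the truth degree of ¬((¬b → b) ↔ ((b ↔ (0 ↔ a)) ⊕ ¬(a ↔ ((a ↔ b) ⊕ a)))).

0.553

¬b = 1 − 0.789 = 0.211
¬b → b = min(1, 1 − 0.211 + 0.789) = min(1, 1.578) = 1.000
0 ↔ a = 1 − |0.000 − 0.882| = 1 − 0.882 = 0.118
b ↔ (0 ↔ a) = 1 − |0.789 − 0.118| = 1 − 0.671 = 0.329
a ↔ b = 1 − |0.882 − 0.789| = 1 − 0.093 = 0.907
(a ↔ b) ⊕ a = min(1, 0.907 + 0.882) = min(1, 1.789) = 1.000
a ↔ ((a ↔ b) ⊕ a) = 1 − |0.882 − 1.000| = 1 − 0.118 = 0.882
¬(a ↔ ((a ↔ b) ⊕ a)) = 1 − 0.882 = 0.118
(b ↔ (0 ↔ a)) ⊕ ¬(a ↔ ((a ↔ b) ⊕ a)) = min(1, 0.329 + 0.118) = min(1, 0.447) = 0.447
(¬b → b) ↔ ((b ↔ (0 ↔ a)) ⊕ ¬(a ↔ ((a ↔ b) ⊕ a))) = 1 − |1.000 − 0.447| = 1 − 0.553 = 0.447
¬((¬b → b) ↔ ((b ↔ (0 ↔ a)) ⊕ ¬(a ↔ ((a ↔ b) ⊕ a)))) = 1 − 0.447 = 0.553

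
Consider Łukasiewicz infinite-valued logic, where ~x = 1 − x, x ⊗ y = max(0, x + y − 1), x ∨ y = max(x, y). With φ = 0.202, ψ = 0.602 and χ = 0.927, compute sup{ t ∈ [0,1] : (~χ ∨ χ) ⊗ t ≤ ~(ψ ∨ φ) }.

0.471

~χ = 1 − 0.927 = 0.073
~χ ∨ χ = max(0.073, 0.927) = 0.927
So the left factor is ~χ ∨ χ = 0.927.
ψ ∨ φ = max(0.602, 0.202) = 0.602
~(ψ ∨ φ) = 1 − 0.602 = 0.398
So the right-hand bound is ~(ψ ∨ φ) = 0.398.
The residuum of the Łukasiewicz t-norm gives the supremum: min(1, 1 − 0.927 + 0.398).
1 − 0.927 + 0.398 = 0.471, so t = min(1, 0.471) = 0.471.
Check: 0.927 ⊗ 0.471 = max(0, 0.398) = 0.398 ≤ 0.398.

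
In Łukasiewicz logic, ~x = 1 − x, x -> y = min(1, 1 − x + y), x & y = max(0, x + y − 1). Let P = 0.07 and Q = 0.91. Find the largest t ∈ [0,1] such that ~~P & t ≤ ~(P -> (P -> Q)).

~P = 1 − 0.07 = 0.93
~~P = 1 − 0.93 = 0.07
So the left factor is ~~P = 0.07.
P -> Q = min(1, 1 − 0.07 + 0.91) = min(1, 1.84) = 1.00
P -> (P -> Q) = min(1, 1 − 0.07 + 1.00) = min(1, 1.93) = 1.00
~(P -> (P -> Q)) = 1 − 1.00 = 0.00
So the right-hand bound is ~(P -> (P -> Q)) = 0.00.
The residuum of the Łukasiewicz t-norm gives the supremum: min(1, 1 − 0.07 + 0.00).
1 − 0.07 + 0.00 = 0.93, so t = min(1, 0.93) = 0.93.
Check: 0.07 & 0.93 = max(0, 0.00) = 0.00 ≤ 0.00.

0.93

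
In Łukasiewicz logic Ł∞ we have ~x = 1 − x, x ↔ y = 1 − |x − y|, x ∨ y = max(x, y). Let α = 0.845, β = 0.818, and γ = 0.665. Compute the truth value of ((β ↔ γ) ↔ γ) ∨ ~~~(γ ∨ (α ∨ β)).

0.818

β ↔ γ = 1 − |0.818 − 0.665| = 1 − 0.153 = 0.847
(β ↔ γ) ↔ γ = 1 − |0.847 − 0.665| = 1 − 0.182 = 0.818
α ∨ β = max(0.845, 0.818) = 0.845
γ ∨ (α ∨ β) = max(0.665, 0.845) = 0.845
~(γ ∨ (α ∨ β)) = 1 − 0.845 = 0.155
~~(γ ∨ (α ∨ β)) = 1 − 0.155 = 0.845
~~~(γ ∨ (α ∨ β)) = 1 − 0.845 = 0.155
((β ↔ γ) ↔ γ) ∨ ~~~(γ ∨ (α ∨ β)) = max(0.818, 0.155) = 0.818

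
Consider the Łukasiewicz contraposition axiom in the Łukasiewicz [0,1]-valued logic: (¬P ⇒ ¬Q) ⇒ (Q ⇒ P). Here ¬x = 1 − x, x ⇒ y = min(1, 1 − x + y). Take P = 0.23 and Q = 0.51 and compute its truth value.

¬P = 1 − 0.23 = 0.77
¬Q = 1 − 0.51 = 0.49
¬P ⇒ ¬Q = min(1, 1 − 0.77 + 0.49) = min(1, 0.72) = 0.72
Q ⇒ P = min(1, 1 − 0.51 + 0.23) = min(1, 0.72) = 0.72
(¬P ⇒ ¬Q) ⇒ (Q ⇒ P) = min(1, 1 − 0.72 + 0.72) = min(1, 1.00) = 1.00
(As expected: an axiom of Ł∞, always 1.)

1.00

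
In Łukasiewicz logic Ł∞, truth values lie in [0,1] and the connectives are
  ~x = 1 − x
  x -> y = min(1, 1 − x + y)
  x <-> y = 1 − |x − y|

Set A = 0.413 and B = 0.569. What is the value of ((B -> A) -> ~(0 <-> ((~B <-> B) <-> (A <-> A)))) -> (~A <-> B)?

0.982

B -> A = min(1, 1 − 0.569 + 0.413) = min(1, 0.844) = 0.844
~B = 1 − 0.569 = 0.431
~B <-> B = 1 − |0.431 − 0.569| = 1 − 0.138 = 0.862
A <-> A = 1 − |0.413 − 0.413| = 1 − 0.000 = 1.000
(~B <-> B) <-> (A <-> A) = 1 − |0.862 − 1.000| = 1 − 0.138 = 0.862
0 <-> ((~B <-> B) <-> (A <-> A)) = 1 − |0.000 − 0.862| = 1 − 0.862 = 0.138
~(0 <-> ((~B <-> B) <-> (A <-> A))) = 1 − 0.138 = 0.862
(B -> A) -> ~(0 <-> ((~B <-> B) <-> (A <-> A))) = min(1, 1 − 0.844 + 0.862) = min(1, 1.018) = 1.000
~A = 1 − 0.413 = 0.587
~A <-> B = 1 − |0.587 − 0.569| = 1 − 0.018 = 0.982
((B -> A) -> ~(0 <-> ((~B <-> B) <-> (A <-> A)))) -> (~A <-> B) = min(1, 1 − 1.000 + 0.982) = min(1, 0.982) = 0.982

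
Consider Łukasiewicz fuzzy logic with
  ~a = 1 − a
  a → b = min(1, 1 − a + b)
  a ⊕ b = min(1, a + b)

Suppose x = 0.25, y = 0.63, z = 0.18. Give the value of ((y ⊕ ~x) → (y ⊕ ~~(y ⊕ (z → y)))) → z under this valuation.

0.18

~x = 1 − 0.25 = 0.75
y ⊕ ~x = min(1, 0.63 + 0.75) = min(1, 1.38) = 1.00
z → y = min(1, 1 − 0.18 + 0.63) = min(1, 1.45) = 1.00
y ⊕ (z → y) = min(1, 0.63 + 1.00) = min(1, 1.63) = 1.00
~(y ⊕ (z → y)) = 1 − 1.00 = 0.00
~~(y ⊕ (z → y)) = 1 − 0.00 = 1.00
y ⊕ ~~(y ⊕ (z → y)) = min(1, 0.63 + 1.00) = min(1, 1.63) = 1.00
(y ⊕ ~x) → (y ⊕ ~~(y ⊕ (z → y))) = min(1, 1 − 1.00 + 1.00) = min(1, 1.00) = 1.00
((y ⊕ ~x) → (y ⊕ ~~(y ⊕ (z → y)))) → z = min(1, 1 − 1.00 + 0.18) = min(1, 0.18) = 0.18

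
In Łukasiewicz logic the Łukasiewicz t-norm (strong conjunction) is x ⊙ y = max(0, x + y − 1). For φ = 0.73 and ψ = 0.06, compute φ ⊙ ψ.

φ ⊙ ψ = max(0, 0.73 + 0.06 − 1) = max(0, -0.21) = 0.00
For comparison, the Gödel (minimum) t-norm min(x, y) would give 0.06.

0.00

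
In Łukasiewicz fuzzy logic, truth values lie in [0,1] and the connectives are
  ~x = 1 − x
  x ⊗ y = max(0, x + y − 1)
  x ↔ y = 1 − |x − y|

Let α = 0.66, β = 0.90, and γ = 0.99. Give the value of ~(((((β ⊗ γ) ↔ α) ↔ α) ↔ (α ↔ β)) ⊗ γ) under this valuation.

β ⊗ γ = max(0, 0.90 + 0.99 − 1) = max(0, 0.89) = 0.89
(β ⊗ γ) ↔ α = 1 − |0.89 − 0.66| = 1 − 0.23 = 0.77
((β ⊗ γ) ↔ α) ↔ α = 1 − |0.77 − 0.66| = 1 − 0.11 = 0.89
α ↔ β = 1 − |0.66 − 0.90| = 1 − 0.24 = 0.76
(((β ⊗ γ) ↔ α) ↔ α) ↔ (α ↔ β) = 1 − |0.89 − 0.76| = 1 − 0.13 = 0.87
((((β ⊗ γ) ↔ α) ↔ α) ↔ (α ↔ β)) ⊗ γ = max(0, 0.87 + 0.99 − 1) = max(0, 0.86) = 0.86
~(((((β ⊗ γ) ↔ α) ↔ α) ↔ (α ↔ β)) ⊗ γ) = 1 − 0.86 = 0.14

0.14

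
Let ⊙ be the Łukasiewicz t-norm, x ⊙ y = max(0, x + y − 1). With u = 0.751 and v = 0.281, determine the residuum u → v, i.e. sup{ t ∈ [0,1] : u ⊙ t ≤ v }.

0.530

The residuum of the Łukasiewicz t-norm gives the supremum: min(1, 1 − 0.751 + 0.281).
1 − 0.751 + 0.281 = 0.530, so t = min(1, 0.530) = 0.530.
Check: 0.751 ⊙ 0.530 = max(0, 0.281) = 0.281 ≤ 0.281.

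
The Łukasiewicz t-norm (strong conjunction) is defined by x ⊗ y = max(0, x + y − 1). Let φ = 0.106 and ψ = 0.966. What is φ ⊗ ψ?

0.072

φ ⊗ ψ = max(0, 0.106 + 0.966 − 1) = max(0, 0.072) = 0.072
For comparison, the Gödel (minimum) t-norm min(x, y) would give 0.106.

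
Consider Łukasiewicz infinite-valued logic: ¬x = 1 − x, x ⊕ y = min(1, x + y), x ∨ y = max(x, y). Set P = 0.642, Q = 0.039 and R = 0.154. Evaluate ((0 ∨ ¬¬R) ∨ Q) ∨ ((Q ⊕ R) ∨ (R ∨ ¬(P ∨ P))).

¬R = 1 − 0.154 = 0.846
¬¬R = 1 − 0.846 = 0.154
0 ∨ ¬¬R = max(0.000, 0.154) = 0.154
(0 ∨ ¬¬R) ∨ Q = max(0.154, 0.039) = 0.154
Q ⊕ R = min(1, 0.039 + 0.154) = min(1, 0.193) = 0.193
P ∨ P = max(0.642, 0.642) = 0.642
¬(P ∨ P) = 1 − 0.642 = 0.358
R ∨ ¬(P ∨ P) = max(0.154, 0.358) = 0.358
(Q ⊕ R) ∨ (R ∨ ¬(P ∨ P)) = max(0.193, 0.358) = 0.358
((0 ∨ ¬¬R) ∨ Q) ∨ ((Q ⊕ R) ∨ (R ∨ ¬(P ∨ P))) = max(0.154, 0.358) = 0.358

0.358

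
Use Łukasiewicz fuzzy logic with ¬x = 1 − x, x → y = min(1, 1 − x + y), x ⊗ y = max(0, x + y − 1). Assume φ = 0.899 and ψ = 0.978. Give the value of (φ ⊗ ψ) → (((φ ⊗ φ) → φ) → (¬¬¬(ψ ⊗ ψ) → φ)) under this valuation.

1.000

φ ⊗ ψ = max(0, 0.899 + 0.978 − 1) = max(0, 0.877) = 0.877
φ ⊗ φ = max(0, 0.899 + 0.899 − 1) = max(0, 0.798) = 0.798
(φ ⊗ φ) → φ = min(1, 1 − 0.798 + 0.899) = min(1, 1.101) = 1.000
ψ ⊗ ψ = max(0, 0.978 + 0.978 − 1) = max(0, 0.956) = 0.956
¬(ψ ⊗ ψ) = 1 − 0.956 = 0.044
¬¬(ψ ⊗ ψ) = 1 − 0.044 = 0.956
¬¬¬(ψ ⊗ ψ) = 1 − 0.956 = 0.044
¬¬¬(ψ ⊗ ψ) → φ = min(1, 1 − 0.044 + 0.899) = min(1, 1.855) = 1.000
((φ ⊗ φ) → φ) → (¬¬¬(ψ ⊗ ψ) → φ) = min(1, 1 − 1.000 + 1.000) = min(1, 1.000) = 1.000
(φ ⊗ ψ) → (((φ ⊗ φ) → φ) → (¬¬¬(ψ ⊗ ψ) → φ)) = min(1, 1 − 0.877 + 1.000) = min(1, 1.123) = 1.000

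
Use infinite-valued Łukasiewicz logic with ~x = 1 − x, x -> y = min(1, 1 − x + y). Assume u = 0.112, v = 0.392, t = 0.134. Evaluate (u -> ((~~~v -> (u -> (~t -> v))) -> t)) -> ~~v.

0.392

~v = 1 − 0.392 = 0.608
~~v = 1 − 0.608 = 0.392
~~~v = 1 − 0.392 = 0.608
~t = 1 − 0.134 = 0.866
~t -> v = min(1, 1 − 0.866 + 0.392) = min(1, 0.526) = 0.526
u -> (~t -> v) = min(1, 1 − 0.112 + 0.526) = min(1, 1.414) = 1.000
~~~v -> (u -> (~t -> v)) = min(1, 1 − 0.608 + 1.000) = min(1, 1.392) = 1.000
(~~~v -> (u -> (~t -> v))) -> t = min(1, 1 − 1.000 + 0.134) = min(1, 0.134) = 0.134
u -> ((~~~v -> (u -> (~t -> v))) -> t) = min(1, 1 − 0.112 + 0.134) = min(1, 1.022) = 1.000
(u -> ((~~~v -> (u -> (~t -> v))) -> t)) -> ~~v = min(1, 1 − 1.000 + 0.392) = min(1, 0.392) = 0.392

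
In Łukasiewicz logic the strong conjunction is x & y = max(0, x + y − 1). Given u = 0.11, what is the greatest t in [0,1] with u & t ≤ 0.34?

1.00

The residuum of the Łukasiewicz t-norm gives the supremum: min(1, 1 − 0.11 + 0.34).
1 − 0.11 + 0.34 = 1.23, so t = min(1, 1.23) = 1.00.
Check: 0.11 & 1.00 = max(0, 0.11) = 0.11 ≤ 0.34.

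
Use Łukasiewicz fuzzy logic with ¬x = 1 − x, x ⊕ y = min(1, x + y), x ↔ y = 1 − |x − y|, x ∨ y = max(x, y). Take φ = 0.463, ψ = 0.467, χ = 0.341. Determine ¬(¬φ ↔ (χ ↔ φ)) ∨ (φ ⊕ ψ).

¬φ = 1 − 0.463 = 0.537
χ ↔ φ = 1 − |0.341 − 0.463| = 1 − 0.122 = 0.878
¬φ ↔ (χ ↔ φ) = 1 − |0.537 − 0.878| = 1 − 0.341 = 0.659
¬(¬φ ↔ (χ ↔ φ)) = 1 − 0.659 = 0.341
φ ⊕ ψ = min(1, 0.463 + 0.467) = min(1, 0.930) = 0.930
¬(¬φ ↔ (χ ↔ φ)) ∨ (φ ⊕ ψ) = max(0.341, 0.930) = 0.930

0.930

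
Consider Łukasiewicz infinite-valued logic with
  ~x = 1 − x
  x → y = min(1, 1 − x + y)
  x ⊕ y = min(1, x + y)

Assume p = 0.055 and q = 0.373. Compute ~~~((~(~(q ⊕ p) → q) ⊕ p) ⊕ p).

0.691

q ⊕ p = min(1, 0.373 + 0.055) = min(1, 0.428) = 0.428
~(q ⊕ p) = 1 − 0.428 = 0.572
~(q ⊕ p) → q = min(1, 1 − 0.572 + 0.373) = min(1, 0.801) = 0.801
~(~(q ⊕ p) → q) = 1 − 0.801 = 0.199
~(~(q ⊕ p) → q) ⊕ p = min(1, 0.199 + 0.055) = min(1, 0.254) = 0.254
(~(~(q ⊕ p) → q) ⊕ p) ⊕ p = min(1, 0.254 + 0.055) = min(1, 0.309) = 0.309
~((~(~(q ⊕ p) → q) ⊕ p) ⊕ p) = 1 − 0.309 = 0.691
~~((~(~(q ⊕ p) → q) ⊕ p) ⊕ p) = 1 − 0.691 = 0.309
~~~((~(~(q ⊕ p) → q) ⊕ p) ⊕ p) = 1 − 0.309 = 0.691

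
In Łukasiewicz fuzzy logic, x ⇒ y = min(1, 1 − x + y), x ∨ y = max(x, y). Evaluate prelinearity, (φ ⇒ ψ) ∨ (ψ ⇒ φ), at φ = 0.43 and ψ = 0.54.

1.00

φ ⇒ ψ = min(1, 1 − 0.43 + 0.54) = min(1, 1.11) = 1.00
ψ ⇒ φ = min(1, 1 − 0.54 + 0.43) = min(1, 0.89) = 0.89
(φ ⇒ ψ) ∨ (ψ ⇒ φ) = max(1.00, 0.89) = 1.00
(As expected: a Ł∞-tautology — holds in every MV-chain.)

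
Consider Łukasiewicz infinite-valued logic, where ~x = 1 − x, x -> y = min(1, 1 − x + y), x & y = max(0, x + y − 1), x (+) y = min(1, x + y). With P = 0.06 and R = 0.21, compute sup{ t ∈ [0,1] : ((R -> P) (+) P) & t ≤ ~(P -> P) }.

R -> P = min(1, 1 − 0.21 + 0.06) = min(1, 0.85) = 0.85
(R -> P) (+) P = min(1, 0.85 + 0.06) = min(1, 0.91) = 0.91
So the left factor is (R -> P) (+) P = 0.91.
P -> P = min(1, 1 − 0.06 + 0.06) = min(1, 1.00) = 1.00
~(P -> P) = 1 − 1.00 = 0.00
So the right-hand bound is ~(P -> P) = 0.00.
The residuum of the Łukasiewicz t-norm gives the supremum: min(1, 1 − 0.91 + 0.00).
1 − 0.91 + 0.00 = 0.09, so t = min(1, 0.09) = 0.09.
Check: 0.91 & 0.09 = max(0, 0.00) = 0.00 ≤ 0.00.

0.09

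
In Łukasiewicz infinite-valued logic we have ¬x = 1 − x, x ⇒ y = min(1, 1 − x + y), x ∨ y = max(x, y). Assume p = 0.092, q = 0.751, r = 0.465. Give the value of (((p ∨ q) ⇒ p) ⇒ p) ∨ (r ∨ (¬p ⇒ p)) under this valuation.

p ∨ q = max(0.092, 0.751) = 0.751
(p ∨ q) ⇒ p = min(1, 1 − 0.751 + 0.092) = min(1, 0.341) = 0.341
((p ∨ q) ⇒ p) ⇒ p = min(1, 1 − 0.341 + 0.092) = min(1, 0.751) = 0.751
¬p = 1 − 0.092 = 0.908
¬p ⇒ p = min(1, 1 − 0.908 + 0.092) = min(1, 0.184) = 0.184
r ∨ (¬p ⇒ p) = max(0.465, 0.184) = 0.465
(((p ∨ q) ⇒ p) ⇒ p) ∨ (r ∨ (¬p ⇒ p)) = max(0.751, 0.465) = 0.751

0.751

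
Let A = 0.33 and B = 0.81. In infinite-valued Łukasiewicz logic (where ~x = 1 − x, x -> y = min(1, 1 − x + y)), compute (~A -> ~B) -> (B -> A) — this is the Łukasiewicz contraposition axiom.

~A = 1 − 0.33 = 0.67
~B = 1 − 0.81 = 0.19
~A -> ~B = min(1, 1 − 0.67 + 0.19) = min(1, 0.52) = 0.52
B -> A = min(1, 1 − 0.81 + 0.33) = min(1, 0.52) = 0.52
(~A -> ~B) -> (B -> A) = min(1, 1 − 0.52 + 0.52) = min(1, 1.00) = 1.00
(As expected: an axiom of Ł∞, always 1.)

1.00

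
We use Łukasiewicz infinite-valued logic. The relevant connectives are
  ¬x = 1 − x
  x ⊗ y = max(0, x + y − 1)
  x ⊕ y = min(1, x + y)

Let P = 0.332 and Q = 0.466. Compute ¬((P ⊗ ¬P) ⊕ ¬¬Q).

0.534

¬P = 1 − 0.332 = 0.668
P ⊗ ¬P = max(0, 0.332 + 0.668 − 1) = max(0, 0.000) = 0.000
¬Q = 1 − 0.466 = 0.534
¬¬Q = 1 − 0.534 = 0.466
(P ⊗ ¬P) ⊕ ¬¬Q = min(1, 0.000 + 0.466) = min(1, 0.466) = 0.466
¬((P ⊗ ¬P) ⊕ ¬¬Q) = 1 − 0.466 = 0.534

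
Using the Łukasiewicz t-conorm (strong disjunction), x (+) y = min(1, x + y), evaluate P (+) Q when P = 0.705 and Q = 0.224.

P (+) Q = min(1, 0.705 + 0.224) = min(1, 0.929) = 0.929
For comparison, the Gödel t-conorm max(x, y) would give 0.705.

0.929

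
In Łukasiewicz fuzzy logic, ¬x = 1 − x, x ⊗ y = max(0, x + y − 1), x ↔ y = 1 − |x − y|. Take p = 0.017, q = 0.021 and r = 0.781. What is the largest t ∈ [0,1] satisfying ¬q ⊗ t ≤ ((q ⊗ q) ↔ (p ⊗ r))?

1.000

¬q = 1 − 0.021 = 0.979
So the left factor is ¬q = 0.979.
q ⊗ q = max(0, 0.021 + 0.021 − 1) = max(0, -0.958) = 0.000
p ⊗ r = max(0, 0.017 + 0.781 − 1) = max(0, -0.202) = 0.000
(q ⊗ q) ↔ (p ⊗ r) = 1 − |0.000 − 0.000| = 1 − 0.000 = 1.000
So the right-hand bound is (q ⊗ q) ↔ (p ⊗ r) = 1.000.
The residuum of the Łukasiewicz t-norm gives the supremum: min(1, 1 − 0.979 + 1.000).
1 − 0.979 + 1.000 = 1.021, so t = min(1, 1.021) = 1.000.
Check: 0.979 ⊗ 1.000 = max(0, 0.979) = 0.979 ≤ 1.000.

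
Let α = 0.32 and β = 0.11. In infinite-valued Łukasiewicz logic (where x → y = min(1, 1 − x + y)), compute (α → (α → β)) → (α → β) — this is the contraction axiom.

α → β = min(1, 1 − 0.32 + 0.11) = min(1, 0.79) = 0.79
α → (α → β) = min(1, 1 − 0.32 + 0.79) = min(1, 1.47) = 1.00
(α → (α → β)) → (α → β) = min(1, 1 − 1.00 + 0.79) = min(1, 0.79) = 0.79
(The value 0.79 < 1 shows this instance is not satisfied; fails in Ł∞ (the t-norm is not idempotent).)

0.79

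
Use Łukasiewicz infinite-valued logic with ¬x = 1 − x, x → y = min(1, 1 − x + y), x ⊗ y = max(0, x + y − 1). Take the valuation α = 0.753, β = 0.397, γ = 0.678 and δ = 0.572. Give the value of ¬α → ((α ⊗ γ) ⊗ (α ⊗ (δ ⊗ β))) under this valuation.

0.753

¬α = 1 − 0.753 = 0.247
α ⊗ γ = max(0, 0.753 + 0.678 − 1) = max(0, 0.431) = 0.431
δ ⊗ β = max(0, 0.572 + 0.397 − 1) = max(0, -0.031) = 0.000
α ⊗ (δ ⊗ β) = max(0, 0.753 + 0.000 − 1) = max(0, -0.247) = 0.000
(α ⊗ γ) ⊗ (α ⊗ (δ ⊗ β)) = max(0, 0.431 + 0.000 − 1) = max(0, -0.569) = 0.000
¬α → ((α ⊗ γ) ⊗ (α ⊗ (δ ⊗ β))) = min(1, 1 − 0.247 + 0.000) = min(1, 0.753) = 0.753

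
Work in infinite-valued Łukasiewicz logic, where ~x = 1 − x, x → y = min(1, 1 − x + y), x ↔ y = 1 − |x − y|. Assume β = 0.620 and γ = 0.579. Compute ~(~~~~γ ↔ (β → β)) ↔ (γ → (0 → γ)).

~γ = 1 − 0.579 = 0.421
~~γ = 1 − 0.421 = 0.579
~~~γ = 1 − 0.579 = 0.421
~~~~γ = 1 − 0.421 = 0.579
β → β = min(1, 1 − 0.620 + 0.620) = min(1, 1.000) = 1.000
~~~~γ ↔ (β → β) = 1 − |0.579 − 1.000| = 1 − 0.421 = 0.579
~(~~~~γ ↔ (β → β)) = 1 − 0.579 = 0.421
0 → γ = min(1, 1 − 0.000 + 0.579) = min(1, 1.579) = 1.000
γ → (0 → γ) = min(1, 1 − 0.579 + 1.000) = min(1, 1.421) = 1.000
~(~~~~γ ↔ (β → β)) ↔ (γ → (0 → γ)) = 1 − |0.421 − 1.000| = 1 − 0.579 = 0.421

0.421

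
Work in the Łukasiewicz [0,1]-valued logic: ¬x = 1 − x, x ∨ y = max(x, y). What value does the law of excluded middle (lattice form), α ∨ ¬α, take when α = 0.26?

¬α = 1 − 0.26 = 0.74
α ∨ ¬α = max(0.26, 0.74) = 0.74
(The value 0.74 < 1 shows this instance is not satisfied; not a Ł∞-tautology — its value is max(a, 1−a).)

0.74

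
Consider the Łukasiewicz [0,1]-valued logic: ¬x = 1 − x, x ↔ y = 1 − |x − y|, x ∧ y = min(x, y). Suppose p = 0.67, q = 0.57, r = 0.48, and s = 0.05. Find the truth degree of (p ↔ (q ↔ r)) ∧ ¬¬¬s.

0.76

q ↔ r = 1 − |0.57 − 0.48| = 1 − 0.09 = 0.91
p ↔ (q ↔ r) = 1 − |0.67 − 0.91| = 1 − 0.24 = 0.76
¬s = 1 − 0.05 = 0.95
¬¬s = 1 − 0.95 = 0.05
¬¬¬s = 1 − 0.05 = 0.95
(p ↔ (q ↔ r)) ∧ ¬¬¬s = min(0.76, 0.95) = 0.76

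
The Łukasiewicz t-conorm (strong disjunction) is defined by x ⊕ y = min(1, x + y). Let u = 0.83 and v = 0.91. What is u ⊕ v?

u ⊕ v = min(1, 0.83 + 0.91) = min(1, 1.74) = 1.00
For comparison, the Gödel t-conorm max(x, y) would give 0.91.

1.00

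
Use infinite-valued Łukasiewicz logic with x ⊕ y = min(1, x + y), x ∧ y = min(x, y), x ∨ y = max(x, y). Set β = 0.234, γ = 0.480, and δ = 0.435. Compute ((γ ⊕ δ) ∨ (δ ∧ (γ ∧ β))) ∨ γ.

0.915

γ ⊕ δ = min(1, 0.480 + 0.435) = min(1, 0.915) = 0.915
γ ∧ β = min(0.480, 0.234) = 0.234
δ ∧ (γ ∧ β) = min(0.435, 0.234) = 0.234
(γ ⊕ δ) ∨ (δ ∧ (γ ∧ β)) = max(0.915, 0.234) = 0.915
((γ ⊕ δ) ∨ (δ ∧ (γ ∧ β))) ∨ γ = max(0.915, 0.480) = 0.915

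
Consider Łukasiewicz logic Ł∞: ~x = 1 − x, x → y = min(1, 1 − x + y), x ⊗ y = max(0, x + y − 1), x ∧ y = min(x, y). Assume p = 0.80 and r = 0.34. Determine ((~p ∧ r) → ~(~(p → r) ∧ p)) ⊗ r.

0.34

~p = 1 − 0.80 = 0.20
~p ∧ r = min(0.20, 0.34) = 0.20
p → r = min(1, 1 − 0.80 + 0.34) = min(1, 0.54) = 0.54
~(p → r) = 1 − 0.54 = 0.46
~(p → r) ∧ p = min(0.46, 0.80) = 0.46
~(~(p → r) ∧ p) = 1 − 0.46 = 0.54
(~p ∧ r) → ~(~(p → r) ∧ p) = min(1, 1 − 0.20 + 0.54) = min(1, 1.34) = 1.00
((~p ∧ r) → ~(~(p → r) ∧ p)) ⊗ r = max(0, 1.00 + 0.34 − 1) = max(0, 0.34) = 0.34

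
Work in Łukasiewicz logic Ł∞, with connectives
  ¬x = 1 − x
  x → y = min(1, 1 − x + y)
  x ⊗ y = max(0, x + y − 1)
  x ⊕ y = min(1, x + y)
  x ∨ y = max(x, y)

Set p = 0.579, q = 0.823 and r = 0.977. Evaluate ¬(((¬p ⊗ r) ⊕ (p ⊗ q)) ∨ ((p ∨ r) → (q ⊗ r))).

0.177

¬p = 1 − 0.579 = 0.421
¬p ⊗ r = max(0, 0.421 + 0.977 − 1) = max(0, 0.398) = 0.398
p ⊗ q = max(0, 0.579 + 0.823 − 1) = max(0, 0.402) = 0.402
(¬p ⊗ r) ⊕ (p ⊗ q) = min(1, 0.398 + 0.402) = min(1, 0.800) = 0.800
p ∨ r = max(0.579, 0.977) = 0.977
q ⊗ r = max(0, 0.823 + 0.977 − 1) = max(0, 0.800) = 0.800
(p ∨ r) → (q ⊗ r) = min(1, 1 − 0.977 + 0.800) = min(1, 0.823) = 0.823
((¬p ⊗ r) ⊕ (p ⊗ q)) ∨ ((p ∨ r) → (q ⊗ r)) = max(0.800, 0.823) = 0.823
¬(((¬p ⊗ r) ⊕ (p ⊗ q)) ∨ ((p ∨ r) → (q ⊗ r))) = 1 − 0.823 = 0.177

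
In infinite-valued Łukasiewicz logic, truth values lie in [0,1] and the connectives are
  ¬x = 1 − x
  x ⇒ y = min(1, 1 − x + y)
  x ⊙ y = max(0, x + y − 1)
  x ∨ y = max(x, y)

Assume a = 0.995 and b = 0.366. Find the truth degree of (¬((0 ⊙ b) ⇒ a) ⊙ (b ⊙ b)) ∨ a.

0.995

0 ⊙ b = max(0, 0.000 + 0.366 − 1) = max(0, -0.634) = 0.000
(0 ⊙ b) ⇒ a = min(1, 1 − 0.000 + 0.995) = min(1, 1.995) = 1.000
¬((0 ⊙ b) ⇒ a) = 1 − 1.000 = 0.000
b ⊙ b = max(0, 0.366 + 0.366 − 1) = max(0, -0.268) = 0.000
¬((0 ⊙ b) ⇒ a) ⊙ (b ⊙ b) = max(0, 0.000 + 0.000 − 1) = max(0, -1.000) = 0.000
(¬((0 ⊙ b) ⇒ a) ⊙ (b ⊙ b)) ∨ a = max(0.000, 0.995) = 0.995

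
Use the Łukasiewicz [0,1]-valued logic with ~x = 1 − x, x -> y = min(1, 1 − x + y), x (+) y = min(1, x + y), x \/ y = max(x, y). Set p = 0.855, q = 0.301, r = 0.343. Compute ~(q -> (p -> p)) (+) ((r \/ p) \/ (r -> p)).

1.000

p -> p = min(1, 1 − 0.855 + 0.855) = min(1, 1.000) = 1.000
q -> (p -> p) = min(1, 1 − 0.301 + 1.000) = min(1, 1.699) = 1.000
~(q -> (p -> p)) = 1 − 1.000 = 0.000
r \/ p = max(0.343, 0.855) = 0.855
r -> p = min(1, 1 − 0.343 + 0.855) = min(1, 1.512) = 1.000
(r \/ p) \/ (r -> p) = max(0.855, 1.000) = 1.000
~(q -> (p -> p)) (+) ((r \/ p) \/ (r -> p)) = min(1, 0.000 + 1.000) = min(1, 1.000) = 1.000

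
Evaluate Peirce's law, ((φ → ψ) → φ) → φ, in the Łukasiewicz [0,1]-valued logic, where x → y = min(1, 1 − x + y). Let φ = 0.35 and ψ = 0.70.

1.00

φ → ψ = min(1, 1 − 0.35 + 0.70) = min(1, 1.35) = 1.00
(φ → ψ) → φ = min(1, 1 − 1.00 + 0.35) = min(1, 0.35) = 0.35
((φ → ψ) → φ) → φ = min(1, 1 − 0.35 + 0.35) = min(1, 1.00) = 1.00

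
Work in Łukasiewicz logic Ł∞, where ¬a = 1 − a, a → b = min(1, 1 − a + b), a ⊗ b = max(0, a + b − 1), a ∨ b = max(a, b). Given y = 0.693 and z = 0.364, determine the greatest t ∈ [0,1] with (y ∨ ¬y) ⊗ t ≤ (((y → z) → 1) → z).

0.671

¬y = 1 − 0.693 = 0.307
y ∨ ¬y = max(0.693, 0.307) = 0.693
So the left factor is y ∨ ¬y = 0.693.
y → z = min(1, 1 − 0.693 + 0.364) = min(1, 0.671) = 0.671
(y → z) → 1 = min(1, 1 − 0.671 + 1.000) = min(1, 1.329) = 1.000
((y → z) → 1) → z = min(1, 1 − 1.000 + 0.364) = min(1, 0.364) = 0.364
So the right-hand bound is ((y → z) → 1) → z = 0.364.
The residuum of the Łukasiewicz t-norm gives the supremum: min(1, 1 − 0.693 + 0.364).
1 − 0.693 + 0.364 = 0.671, so t = min(1, 0.671) = 0.671.
Check: 0.693 ⊗ 0.671 = max(0, 0.364) = 0.364 ≤ 0.364.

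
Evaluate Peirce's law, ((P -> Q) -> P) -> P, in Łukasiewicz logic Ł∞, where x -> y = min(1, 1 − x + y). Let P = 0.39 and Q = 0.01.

P -> Q = min(1, 1 − 0.39 + 0.01) = min(1, 0.62) = 0.62
(P -> Q) -> P = min(1, 1 − 0.62 + 0.39) = min(1, 0.77) = 0.77
((P -> Q) -> P) -> P = min(1, 1 − 0.77 + 0.39) = min(1, 0.62) = 0.62
(The value 0.62 < 1 shows this instance is not satisfied; not a Ł∞-tautology in general.)

0.62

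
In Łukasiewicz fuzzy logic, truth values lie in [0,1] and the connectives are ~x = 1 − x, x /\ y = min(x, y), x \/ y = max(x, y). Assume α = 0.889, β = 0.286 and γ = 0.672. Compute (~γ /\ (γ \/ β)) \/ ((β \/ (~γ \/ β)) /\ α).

~γ = 1 − 0.672 = 0.328
γ \/ β = max(0.672, 0.286) = 0.672
~γ /\ (γ \/ β) = min(0.328, 0.672) = 0.328
~γ \/ β = max(0.328, 0.286) = 0.328
β \/ (~γ \/ β) = max(0.286, 0.328) = 0.328
(β \/ (~γ \/ β)) /\ α = min(0.328, 0.889) = 0.328
(~γ /\ (γ \/ β)) \/ ((β \/ (~γ \/ β)) /\ α) = max(0.328, 0.328) = 0.328

0.328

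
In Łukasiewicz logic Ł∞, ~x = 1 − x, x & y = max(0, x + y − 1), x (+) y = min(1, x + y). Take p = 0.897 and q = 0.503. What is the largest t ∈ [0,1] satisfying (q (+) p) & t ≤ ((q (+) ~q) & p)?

0.897

q (+) p = min(1, 0.503 + 0.897) = min(1, 1.400) = 1.000
So the left factor is q (+) p = 1.000.
~q = 1 − 0.503 = 0.497
q (+) ~q = min(1, 0.503 + 0.497) = min(1, 1.000) = 1.000
(q (+) ~q) & p = max(0, 1.000 + 0.897 − 1) = max(0, 0.897) = 0.897
So the right-hand bound is (q (+) ~q) & p = 0.897.
The residuum of the Łukasiewicz t-norm gives the supremum: min(1, 1 − 1.000 + 0.897).
1 − 1.000 + 0.897 = 0.897, so t = min(1, 0.897) = 0.897.
Check: 1.000 & 0.897 = max(0, 0.897) = 0.897 ≤ 0.897.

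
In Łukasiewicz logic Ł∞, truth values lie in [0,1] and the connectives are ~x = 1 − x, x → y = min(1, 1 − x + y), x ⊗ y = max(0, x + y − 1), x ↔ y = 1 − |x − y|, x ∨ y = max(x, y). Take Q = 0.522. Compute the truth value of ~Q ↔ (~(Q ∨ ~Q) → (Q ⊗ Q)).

~Q = 1 − 0.522 = 0.478
Q ∨ ~Q = max(0.522, 0.478) = 0.522
~(Q ∨ ~Q) = 1 − 0.522 = 0.478
Q ⊗ Q = max(0, 0.522 + 0.522 − 1) = max(0, 0.044) = 0.044
~(Q ∨ ~Q) → (Q ⊗ Q) = min(1, 1 − 0.478 + 0.044) = min(1, 0.566) = 0.566
~Q ↔ (~(Q ∨ ~Q) → (Q ⊗ Q)) = 1 − |0.478 − 0.566| = 1 − 0.088 = 0.912

0.912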